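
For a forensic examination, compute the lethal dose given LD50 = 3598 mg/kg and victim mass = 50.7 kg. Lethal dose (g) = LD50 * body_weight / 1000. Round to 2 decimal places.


Lethal dose calculation:
Lethal dose = LD50 * body_weight / 1000
= 3598 * 50.7 / 1000
= 182418.6 / 1000
= 182.42 g

182.42


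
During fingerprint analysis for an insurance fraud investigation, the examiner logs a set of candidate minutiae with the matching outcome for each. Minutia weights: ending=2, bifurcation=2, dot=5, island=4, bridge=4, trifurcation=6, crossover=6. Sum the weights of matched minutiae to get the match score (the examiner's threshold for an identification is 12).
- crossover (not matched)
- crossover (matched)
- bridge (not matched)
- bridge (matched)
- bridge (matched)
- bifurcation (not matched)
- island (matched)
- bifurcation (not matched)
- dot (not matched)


Weighted minutiae match score:
  crossover: not matched, +0
  crossover: matched, +6 (running total 6)
  bridge: not matched, +0
  bridge: matched, +4 (running total 10)
  bridge: matched, +4 (running total 14)
  bifurcation: not matched, +0
  island: matched, +4 (running total 18)
  bifurcation: not matched, +0
  dot: not matched, +0
Total score = 18
Threshold = 12; verdict = identification

18


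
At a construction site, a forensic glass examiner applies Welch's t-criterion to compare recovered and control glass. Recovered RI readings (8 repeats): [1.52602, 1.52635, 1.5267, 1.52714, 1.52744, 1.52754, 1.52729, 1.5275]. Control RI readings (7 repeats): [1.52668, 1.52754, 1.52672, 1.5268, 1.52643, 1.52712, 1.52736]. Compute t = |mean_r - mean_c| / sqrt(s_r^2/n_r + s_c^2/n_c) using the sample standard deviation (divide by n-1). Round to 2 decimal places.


Welch's t-criterion for glass RI comparison:
Recovered mean = sum / n_r = 12.21598 / 8 = 1.5269975
Control mean = sum / n_c = 10.68865 / 7 = 1.52695
Recovered sample variance s_r^2 = 3.3025e-07
Control sample variance s_c^2 = 1.60633e-07
Welch SE (unpooled) = sqrt(s_r^2/n_r + s_c^2/n_c) = sqrt(4.12812e-08 + 2.29476e-08) = sqrt(6.42288e-08) = 0.000253434
|mean_r - mean_c| = 4.75e-05
t = 4.75e-05 / 0.000253434 = 0.19

0.19


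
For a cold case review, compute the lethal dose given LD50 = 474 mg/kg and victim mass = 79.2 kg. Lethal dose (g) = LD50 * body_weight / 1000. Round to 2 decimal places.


Lethal dose calculation:
Lethal dose = LD50 * body_weight / 1000
= 474 * 79.2 / 1000
= 37540.8 / 1000
= 37.54 g

37.54


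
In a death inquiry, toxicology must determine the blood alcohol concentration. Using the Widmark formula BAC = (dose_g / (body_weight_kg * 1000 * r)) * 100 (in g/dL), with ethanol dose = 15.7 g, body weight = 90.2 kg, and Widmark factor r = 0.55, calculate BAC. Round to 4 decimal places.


Applying the Widmark formula:
BAC = (dose_g / (body_wt * 1000 * r)) * 100
Denominator = 90.2 * 1000 * 0.55 = 49610
BAC = (15.7 / 49610) * 100
BAC = 0.0316 g/dL

0.0316


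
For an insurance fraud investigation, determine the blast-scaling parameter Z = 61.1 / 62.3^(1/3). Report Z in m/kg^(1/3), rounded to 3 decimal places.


Scaled distance calculation:
W^(1/3) = 62.3^(1/3) = 3.964265
Z = R / W^(1/3) = 61.1 / 3.964265
Z = 15.413 m/kg^(1/3)

15.413


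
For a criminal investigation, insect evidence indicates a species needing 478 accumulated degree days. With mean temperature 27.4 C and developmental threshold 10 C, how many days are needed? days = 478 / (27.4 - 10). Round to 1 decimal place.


Insect development time:
Effective temperature = avg_temp - T_base = 27.4 - 10 = 17.4 C
Days = ADD / effective_temp = 478 / 17.4 = 27.5 days

27.5


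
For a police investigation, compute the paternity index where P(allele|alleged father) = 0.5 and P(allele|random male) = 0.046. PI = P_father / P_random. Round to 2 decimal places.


Paternity Index calculation:
PI = P(allele|father) / P(allele|random)
PI = 0.5 / 0.046
PI = 10.87

10.87


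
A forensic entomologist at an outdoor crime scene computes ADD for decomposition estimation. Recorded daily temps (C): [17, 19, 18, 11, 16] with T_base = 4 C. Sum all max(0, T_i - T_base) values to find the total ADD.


Computing ADD day by day:
Day 1: max(0, 17 - 4) = 13
Day 2: max(0, 19 - 4) = 15
Day 3: max(0, 18 - 4) = 14
Day 4: max(0, 11 - 4) = 7
Day 5: max(0, 16 - 4) = 12
Total ADD = 61

61


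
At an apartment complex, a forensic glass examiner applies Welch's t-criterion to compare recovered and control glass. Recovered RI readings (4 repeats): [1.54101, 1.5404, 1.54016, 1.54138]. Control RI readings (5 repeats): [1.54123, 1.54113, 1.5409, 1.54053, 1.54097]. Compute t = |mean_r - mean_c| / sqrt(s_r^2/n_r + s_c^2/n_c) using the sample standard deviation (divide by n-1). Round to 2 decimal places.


Welch's t-criterion for glass RI comparison:
Recovered mean = sum / n_r = 6.16295 / 4 = 1.5407375
Control mean = sum / n_c = 7.70476 / 5 = 1.540952
Recovered sample variance s_r^2 = 3.11492e-07
Control sample variance s_c^2 = 7.252e-08
Welch SE (unpooled) = sqrt(s_r^2/n_r + s_c^2/n_c) = sqrt(7.78729e-08 + 1.4504e-08) = sqrt(9.23769e-08) = 0.000303936
|mean_r - mean_c| = 0.0002145
t = 0.0002145 / 0.000303936 = 0.71

0.71


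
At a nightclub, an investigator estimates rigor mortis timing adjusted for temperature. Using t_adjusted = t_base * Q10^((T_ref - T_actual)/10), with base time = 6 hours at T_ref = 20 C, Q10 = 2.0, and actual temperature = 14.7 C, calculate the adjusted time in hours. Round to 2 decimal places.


Rigor mortis time adjustment:
Exponent = (T_ref - T_actual) / 10 = (20 - 14.7) / 10 = 0.53
Q10 factor = 2.0^0.53 = 1.44393
t_adjusted = 6 * 1.44393 = 8.66 hours

8.66


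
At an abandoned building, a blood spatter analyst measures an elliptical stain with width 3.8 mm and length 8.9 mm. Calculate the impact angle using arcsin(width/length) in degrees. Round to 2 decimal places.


Blood spatter impact angle calculation:
width / length = 3.8 / 8.9 = 0.426966
angle = arcsin(0.426966)
angle = 25.28 degrees

25.28


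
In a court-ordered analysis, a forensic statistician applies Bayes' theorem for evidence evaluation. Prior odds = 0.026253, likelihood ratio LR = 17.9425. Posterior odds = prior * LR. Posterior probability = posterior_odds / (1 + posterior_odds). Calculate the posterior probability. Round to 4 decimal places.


Bayesian evidence evaluation:
Posterior odds = prior_odds * LR = 0.026253 * 17.9425 = 0.4710445
Posterior probability = posterior_odds / (1 + posterior_odds)
= 0.4710445 / (1 + 0.4710445)
= 0.4710445 / 1.4710445
= 0.3202

0.3202


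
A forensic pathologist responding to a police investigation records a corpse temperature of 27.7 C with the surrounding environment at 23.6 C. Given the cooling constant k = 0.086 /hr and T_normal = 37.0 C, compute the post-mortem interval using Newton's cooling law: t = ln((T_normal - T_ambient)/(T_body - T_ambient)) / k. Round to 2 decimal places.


Using Newton's law of cooling:
t = ln((T_normal - T_ambient) / (T_body - T_ambient)) / k
T_normal - T_ambient = 13.4
T_body - T_ambient = 4.1
Ratio = 3.268293
ln(ratio) = 1.184268
t = 1.184268 / 0.086 = 13.77 hours

13.77


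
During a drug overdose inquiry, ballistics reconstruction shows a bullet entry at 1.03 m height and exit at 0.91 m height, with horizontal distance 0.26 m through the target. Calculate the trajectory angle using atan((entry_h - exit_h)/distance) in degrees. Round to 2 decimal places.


Bullet trajectory angle:
Height difference = 1.03 - 0.91 = 0.12 m
angle = atan(0.12 / 0.26)
angle = atan(0.461538)
angle = 24.78 degrees

24.78


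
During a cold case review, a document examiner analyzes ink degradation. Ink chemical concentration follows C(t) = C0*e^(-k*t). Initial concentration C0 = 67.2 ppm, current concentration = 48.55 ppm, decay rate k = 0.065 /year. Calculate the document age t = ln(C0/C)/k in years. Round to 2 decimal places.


Document age estimation:
C0/C = 67.2 / 48.55 = 1.38414
ln(C0/C) = 0.325079
t = 0.325079 / 0.065 = 5.00 years

5.00


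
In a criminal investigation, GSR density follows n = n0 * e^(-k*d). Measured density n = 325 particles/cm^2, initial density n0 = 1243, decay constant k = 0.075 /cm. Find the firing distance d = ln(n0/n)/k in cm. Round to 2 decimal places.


GSR distance calculation:
n0/n = 1243 / 325 = 3.824615
ln(n0/n) = 1.341458
d = 1.341458 / 0.075 = 17.89 cm

17.89


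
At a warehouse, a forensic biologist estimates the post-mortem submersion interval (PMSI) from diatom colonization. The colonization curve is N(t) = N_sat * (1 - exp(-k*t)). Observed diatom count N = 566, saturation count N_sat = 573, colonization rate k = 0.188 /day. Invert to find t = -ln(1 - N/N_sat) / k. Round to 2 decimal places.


PMSI from diatom colonization curve:
N / N_sat = 566 / 573 = 0.987784
1 - N/N_sat = 0.012216
ln(1 - N/N_sat) = -4.405009
t = -ln(1 - N/N_sat) / k = -(-4.405009) / 0.188 = 23.43 days

23.43


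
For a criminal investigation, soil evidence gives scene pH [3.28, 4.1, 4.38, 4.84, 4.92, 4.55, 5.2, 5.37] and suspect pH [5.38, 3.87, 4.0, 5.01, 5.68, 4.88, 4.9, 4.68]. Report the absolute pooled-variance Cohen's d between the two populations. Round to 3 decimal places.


Pooled-variance Cohen's d for soil pH comparison:
Scene mean = 36.64 / 8 = 4.58
Suspect mean = 38.4 / 8 = 4.8
Scene sample variance s_s^2 = 0.450429
Suspect sample variance s_c^2 = 0.384371
Pooled variance = ((n_s-1)*s_s^2 + (n_c-1)*s_c^2) / (n_s + n_c - 2) = 0.4174
Pooled SD = sqrt(0.4174) = 0.646065
Mean difference = -0.22
|d| = |-0.22| / 0.646065 = 0.341

0.341


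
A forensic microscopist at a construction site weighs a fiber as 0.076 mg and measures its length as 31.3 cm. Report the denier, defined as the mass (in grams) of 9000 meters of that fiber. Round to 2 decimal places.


Denier calculation:
Mass in grams = 0.076 mg / 1000 = 0.000076 g
Length in meters = 31.3 cm / 100 = 0.313 m
Linear density = mass / length = 0.000076 / 0.313 = 0.00024281 g/m
Denier = (g/m) * 9000 = 0.00024281 * 9000 = 2.19

2.19


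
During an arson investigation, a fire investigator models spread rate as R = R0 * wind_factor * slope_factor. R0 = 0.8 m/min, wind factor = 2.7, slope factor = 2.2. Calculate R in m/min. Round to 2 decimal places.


Fire spread rate calculation:
R = R0 * wind_factor * slope_factor
= 0.8 * 2.7 * 2.2
= 2.16 * 2.2
= 4.75 m/min

4.75


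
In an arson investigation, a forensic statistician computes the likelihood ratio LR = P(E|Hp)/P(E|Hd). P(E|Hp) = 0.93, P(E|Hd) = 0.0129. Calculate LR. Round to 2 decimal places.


Likelihood ratio calculation:
LR = P(E|Hp) / P(E|Hd)
LR = 0.93 / 0.0129
LR = 72.09

72.09


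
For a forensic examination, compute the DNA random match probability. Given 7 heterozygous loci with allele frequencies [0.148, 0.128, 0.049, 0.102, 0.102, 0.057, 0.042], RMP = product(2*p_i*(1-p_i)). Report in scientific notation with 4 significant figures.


Computing RMP for 7 loci:
Locus 1: 2 * 0.148 * 0.852 = 0.252192
Locus 2: 2 * 0.128 * 0.872 = 0.223232
Locus 3: 2 * 0.049 * 0.951 = 0.093198
Locus 4: 2 * 0.102 * 0.898 = 0.183192
Locus 5: 2 * 0.102 * 0.898 = 0.183192
Locus 6: 2 * 0.057 * 0.943 = 0.107502
Locus 7: 2 * 0.042 * 0.958 = 0.080472
RMP = 1.523e-06

1.523e-06


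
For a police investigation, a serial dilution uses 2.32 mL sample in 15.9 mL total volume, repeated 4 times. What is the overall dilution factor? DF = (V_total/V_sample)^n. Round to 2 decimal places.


Dilution factor calculation:
Single dilution = V_total / V_sample = 15.9 / 2.32 ≈ 6.853448
Number of dilutions = 4
Total DF = (15.9 / 2.32)^4 (full precision, rounded at the end) = 2206.16

2206.16


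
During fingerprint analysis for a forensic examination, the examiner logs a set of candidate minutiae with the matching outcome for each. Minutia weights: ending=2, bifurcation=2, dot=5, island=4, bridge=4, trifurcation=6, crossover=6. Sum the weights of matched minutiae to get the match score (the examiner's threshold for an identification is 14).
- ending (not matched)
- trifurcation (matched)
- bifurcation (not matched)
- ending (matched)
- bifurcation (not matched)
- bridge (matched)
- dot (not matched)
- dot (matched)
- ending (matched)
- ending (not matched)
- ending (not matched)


Weighted minutiae match score:
  ending: not matched, +0
  trifurcation: matched, +6 (running total 6)
  bifurcation: not matched, +0
  ending: matched, +2 (running total 8)
  bifurcation: not matched, +0
  bridge: matched, +4 (running total 12)
  dot: not matched, +0
  dot: matched, +5 (running total 17)
  ending: matched, +2 (running total 19)
  ending: not matched, +0
  ending: not matched, +0
Total score = 19
Threshold = 14; verdict = identification

19


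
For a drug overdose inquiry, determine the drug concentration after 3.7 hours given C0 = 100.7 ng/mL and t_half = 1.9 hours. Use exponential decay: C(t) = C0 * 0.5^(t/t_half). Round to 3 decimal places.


Drug concentration decay:
Number of half-lives = t / t_half = 3.7 / 1.9 = 1.947368
Decay factor = 0.5^1.947368 = 0.25928884
C(t) = 100.7 * 0.25928884 = 26.110 ng/mL

26.110


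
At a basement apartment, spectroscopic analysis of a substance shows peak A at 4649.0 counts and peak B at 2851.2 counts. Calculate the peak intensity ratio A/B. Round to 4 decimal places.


Spectral peak ratio:
Peak A = 4649.0 counts
Peak B = 2851.2 counts
Ratio = 4649.0 / 2851.2 = 1.6305

1.6305


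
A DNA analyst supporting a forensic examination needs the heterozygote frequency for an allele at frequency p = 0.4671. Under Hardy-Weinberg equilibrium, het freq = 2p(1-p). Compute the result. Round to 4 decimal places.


Hardy-Weinberg heterozygote frequency:
q = 1 - p = 1 - 0.4671 = 0.5329
2pq = 2 * 0.4671 * 0.5329 = 0.4978

0.4978


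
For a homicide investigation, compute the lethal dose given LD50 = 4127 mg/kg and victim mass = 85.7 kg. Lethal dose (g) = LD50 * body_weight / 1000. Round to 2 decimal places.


Lethal dose calculation:
Lethal dose = LD50 * body_weight / 1000
= 4127 * 85.7 / 1000
= 353683.9 / 1000
= 353.68 g

353.68


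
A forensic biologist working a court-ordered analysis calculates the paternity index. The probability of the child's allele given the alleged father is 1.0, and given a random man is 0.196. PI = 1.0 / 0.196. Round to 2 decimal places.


Paternity Index calculation:
PI = P(allele|father) / P(allele|random)
PI = 1.0 / 0.196
PI = 5.10

5.10


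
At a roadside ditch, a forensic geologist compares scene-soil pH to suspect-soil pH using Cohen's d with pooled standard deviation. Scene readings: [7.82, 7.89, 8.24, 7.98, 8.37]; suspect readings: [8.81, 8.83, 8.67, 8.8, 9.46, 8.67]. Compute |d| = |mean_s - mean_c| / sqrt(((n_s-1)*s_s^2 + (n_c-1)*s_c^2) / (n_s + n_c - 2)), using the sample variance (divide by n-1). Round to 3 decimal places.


Pooled-variance Cohen's d for soil pH comparison:
Scene mean = 40.3 / 5 = 8.06
Suspect mean = 53.24 / 6 = 8.873333
Scene sample variance s_s^2 = 0.05535
Suspect sample variance s_c^2 = 0.087627
Pooled variance = ((n_s-1)*s_s^2 + (n_c-1)*s_c^2) / (n_s + n_c - 2) = 0.073281
Pooled SD = sqrt(0.073281) = 0.270705
Mean difference = -0.813333
|d| = |-0.813333| / 0.270705 = 3.004

3.004


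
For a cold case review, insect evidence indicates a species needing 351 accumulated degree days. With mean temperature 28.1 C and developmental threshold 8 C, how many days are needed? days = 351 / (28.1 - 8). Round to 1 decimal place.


Insect development time:
Effective temperature = avg_temp - T_base = 28.1 - 8 = 20.1 C
Days = ADD / effective_temp = 351 / 20.1 = 17.5 days

17.5


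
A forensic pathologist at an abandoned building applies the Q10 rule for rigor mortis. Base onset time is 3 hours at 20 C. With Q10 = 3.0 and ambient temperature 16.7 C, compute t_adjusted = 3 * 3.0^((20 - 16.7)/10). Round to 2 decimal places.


Rigor mortis time adjustment:
Exponent = (T_ref - T_actual) / 10 = (20 - 16.7) / 10 = 0.33
Q10 factor = 3.0^0.33 = 1.43698
t_adjusted = 3 * 1.43698 = 4.31 hours

4.31


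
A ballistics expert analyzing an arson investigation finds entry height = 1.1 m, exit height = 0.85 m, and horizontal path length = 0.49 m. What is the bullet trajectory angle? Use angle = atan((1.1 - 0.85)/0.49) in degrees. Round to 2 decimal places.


Bullet trajectory angle:
Height difference = 1.1 - 0.85 = 0.25 m
angle = atan(0.25 / 0.49)
angle = atan(0.510204)
angle = 27.03 degrees

27.03


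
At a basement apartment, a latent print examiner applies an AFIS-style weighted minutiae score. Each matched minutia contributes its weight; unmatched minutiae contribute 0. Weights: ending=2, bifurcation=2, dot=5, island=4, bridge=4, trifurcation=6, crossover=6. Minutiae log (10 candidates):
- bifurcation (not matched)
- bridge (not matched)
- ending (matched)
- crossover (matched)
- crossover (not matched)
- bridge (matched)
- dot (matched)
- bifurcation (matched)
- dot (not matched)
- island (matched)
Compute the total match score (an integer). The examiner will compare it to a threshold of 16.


Weighted minutiae match score:
  bifurcation: not matched, +0
  bridge: not matched, +0
  ending: matched, +2 (running total 2)
  crossover: matched, +6 (running total 8)
  crossover: not matched, +0
  bridge: matched, +4 (running total 12)
  dot: matched, +5 (running total 17)
  bifurcation: matched, +2 (running total 19)
  dot: not matched, +0
  island: matched, +4 (running total 23)
Total score = 23
Threshold = 16; verdict = identification

23


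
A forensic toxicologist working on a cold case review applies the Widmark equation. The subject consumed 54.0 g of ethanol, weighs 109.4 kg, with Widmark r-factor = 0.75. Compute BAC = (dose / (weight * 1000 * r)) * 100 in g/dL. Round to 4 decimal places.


Applying the Widmark formula:
BAC = (dose_g / (body_wt * 1000 * r)) * 100
Denominator = 109.4 * 1000 * 0.75 = 82050
BAC = (54.0 / 82050) * 100
BAC = 0.0658 g/dL

0.0658


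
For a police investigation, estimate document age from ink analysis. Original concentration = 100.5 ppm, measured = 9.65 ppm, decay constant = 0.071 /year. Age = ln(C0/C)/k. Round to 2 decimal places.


Document age estimation:
C0/C = 100.5 / 9.65 = 10.414508
ln(C0/C) = 2.3432
t = 2.3432 / 0.071 = 33.00 years

33.00


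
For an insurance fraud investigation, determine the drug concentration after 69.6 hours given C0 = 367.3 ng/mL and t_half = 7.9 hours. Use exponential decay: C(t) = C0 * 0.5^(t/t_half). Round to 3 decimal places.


Drug concentration decay:
Number of half-lives = t / t_half = 69.6 / 7.9 = 8.810127
Decay factor = 0.5^8.810127 = 0.00222786
C(t) = 367.3 * 0.00222786 = 0.818 ng/mL

0.818


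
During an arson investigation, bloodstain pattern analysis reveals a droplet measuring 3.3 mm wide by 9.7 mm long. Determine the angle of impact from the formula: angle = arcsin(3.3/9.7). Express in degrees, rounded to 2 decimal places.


Blood spatter impact angle calculation:
width / length = 3.3 / 9.7 = 0.340206
angle = arcsin(0.340206)
angle = 19.89 degrees

19.89


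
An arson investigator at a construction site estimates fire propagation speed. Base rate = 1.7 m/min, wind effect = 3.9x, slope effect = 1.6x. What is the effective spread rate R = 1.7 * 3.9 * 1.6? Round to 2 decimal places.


Fire spread rate calculation:
R = R0 * wind_factor * slope_factor
= 1.7 * 3.9 * 1.6
= 6.63 * 1.6
= 10.61 m/min

10.61


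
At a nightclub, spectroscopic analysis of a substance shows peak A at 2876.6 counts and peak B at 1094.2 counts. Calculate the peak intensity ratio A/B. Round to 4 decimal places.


Spectral peak ratio:
Peak A = 2876.6 counts
Peak B = 1094.2 counts
Ratio = 2876.6 / 1094.2 = 2.6290

2.6290


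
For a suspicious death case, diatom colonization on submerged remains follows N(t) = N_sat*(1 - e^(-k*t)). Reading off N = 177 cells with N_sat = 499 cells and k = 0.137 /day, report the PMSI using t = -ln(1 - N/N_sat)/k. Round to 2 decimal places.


PMSI from diatom colonization curve:
N / N_sat = 177 / 499 = 0.354709
1 - N/N_sat = 0.645291
ln(1 - N/N_sat) = -0.438054
t = -ln(1 - N/N_sat) / k = -(-0.438054) / 0.137 = 3.20 days

3.20


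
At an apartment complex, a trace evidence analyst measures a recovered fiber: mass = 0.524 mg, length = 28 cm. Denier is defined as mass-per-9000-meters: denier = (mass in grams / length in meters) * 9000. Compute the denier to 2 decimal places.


Denier calculation:
Mass in grams = 0.524 mg / 1000 = 0.000524 g
Length in meters = 28 cm / 100 = 0.28 m
Linear density = mass / length = 0.000524 / 0.28 = 0.00187143 g/m
Denier = (g/m) * 9000 = 0.00187143 * 9000 = 16.84

16.84


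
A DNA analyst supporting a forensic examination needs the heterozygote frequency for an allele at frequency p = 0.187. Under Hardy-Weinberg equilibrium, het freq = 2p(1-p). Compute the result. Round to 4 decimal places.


Hardy-Weinberg heterozygote frequency:
q = 1 - p = 1 - 0.187 = 0.813
2pq = 2 * 0.187 * 0.813 = 0.3041

0.3041


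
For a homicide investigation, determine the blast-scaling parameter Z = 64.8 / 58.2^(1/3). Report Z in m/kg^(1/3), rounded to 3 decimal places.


Scaled distance calculation:
W^(1/3) = 58.2^(1/3) = 3.875321
Z = R / W^(1/3) = 64.8 / 3.875321
Z = 16.721 m/kg^(1/3)

16.721


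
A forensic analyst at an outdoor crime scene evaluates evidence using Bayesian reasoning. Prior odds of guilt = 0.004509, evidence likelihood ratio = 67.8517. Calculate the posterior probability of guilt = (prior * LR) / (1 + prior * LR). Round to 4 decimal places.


Bayesian evidence evaluation:
Posterior odds = prior_odds * LR = 0.004509 * 67.8517 = 0.3059433
Posterior probability = posterior_odds / (1 + posterior_odds)
= 0.3059433 / (1 + 0.3059433)
= 0.3059433 / 1.3059433
= 0.2343

0.2343


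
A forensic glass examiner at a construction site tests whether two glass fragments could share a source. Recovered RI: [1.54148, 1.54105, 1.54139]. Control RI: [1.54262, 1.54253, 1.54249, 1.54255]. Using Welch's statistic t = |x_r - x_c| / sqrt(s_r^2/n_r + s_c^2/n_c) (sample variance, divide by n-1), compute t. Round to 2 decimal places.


Welch's t-criterion for glass RI comparison:
Recovered mean = sum / n_r = 4.62392 / 3 = 1.5413067
Control mean = sum / n_c = 6.17019 / 4 = 1.5425475
Recovered sample variance s_r^2 = 5.14333e-08
Control sample variance s_c^2 = 2.95833e-09
Welch SE (unpooled) = sqrt(s_r^2/n_r + s_c^2/n_c) = sqrt(1.71444e-08 + 7.39583e-10) = sqrt(1.7884e-08) = 0.000133731
|mean_r - mean_c| = 0.00124083
t = 0.00124083 / 0.000133731 = 9.28

9.28


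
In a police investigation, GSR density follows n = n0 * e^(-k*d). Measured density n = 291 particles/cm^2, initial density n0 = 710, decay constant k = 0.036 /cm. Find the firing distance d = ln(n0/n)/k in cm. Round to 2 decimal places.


GSR distance calculation:
n0/n = 710 / 291 = 2.439863
ln(n0/n) = 0.891942
d = 0.891942 / 0.036 = 24.78 cm

24.78


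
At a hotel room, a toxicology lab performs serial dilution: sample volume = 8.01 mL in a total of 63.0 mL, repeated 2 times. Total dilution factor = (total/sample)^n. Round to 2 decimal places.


Dilution factor calculation:
Single dilution = V_total / V_sample = 63.0 / 8.01 ≈ 7.865169
Number of dilutions = 2
Total DF = (63.0 / 8.01)^2 (full precision, rounded at the end) = 61.86

61.86


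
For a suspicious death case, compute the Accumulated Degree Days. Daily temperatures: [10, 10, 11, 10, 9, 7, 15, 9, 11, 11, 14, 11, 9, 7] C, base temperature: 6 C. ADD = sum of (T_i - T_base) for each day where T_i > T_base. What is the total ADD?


Computing ADD day by day:
Day 1: max(0, 10 - 6) = 4
Day 2: max(0, 10 - 6) = 4
Day 3: max(0, 11 - 6) = 5
Day 4: max(0, 10 - 6) = 4
Day 5: max(0, 9 - 6) = 3
Day 6: max(0, 7 - 6) = 1
Day 7: max(0, 15 - 6) = 9
Day 8: max(0, 9 - 6) = 3
Day 9: max(0, 11 - 6) = 5
Day 10: max(0, 11 - 6) = 5
Day 11: max(0, 14 - 6) = 8
Day 12: max(0, 11 - 6) = 5
Day 13: max(0, 9 - 6) = 3
Day 14: max(0, 7 - 6) = 1
Total ADD = 60

60


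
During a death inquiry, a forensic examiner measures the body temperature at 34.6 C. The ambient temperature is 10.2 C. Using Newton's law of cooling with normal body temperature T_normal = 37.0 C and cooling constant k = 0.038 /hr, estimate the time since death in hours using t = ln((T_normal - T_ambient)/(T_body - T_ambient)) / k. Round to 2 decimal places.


Using Newton's law of cooling:
t = ln((T_normal - T_ambient) / (T_body - T_ambient)) / k
T_normal - T_ambient = 26.8
T_body - T_ambient = 24.4
Ratio = 1.098361
ln(ratio) = 0.093819
t = 0.093819 / 0.038 = 2.47 hours

2.47


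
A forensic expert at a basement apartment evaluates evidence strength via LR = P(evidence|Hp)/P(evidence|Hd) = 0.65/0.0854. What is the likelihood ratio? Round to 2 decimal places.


Likelihood ratio calculation:
LR = P(E|Hp) / P(E|Hd)
LR = 0.65 / 0.0854
LR = 7.61

7.61


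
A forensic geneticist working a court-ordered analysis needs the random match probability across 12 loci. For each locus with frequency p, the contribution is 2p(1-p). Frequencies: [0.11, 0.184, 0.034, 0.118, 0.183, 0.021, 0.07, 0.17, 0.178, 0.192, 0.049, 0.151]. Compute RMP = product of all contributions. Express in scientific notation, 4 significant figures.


Computing RMP for 12 loci:
Locus 1: 2 * 0.11 * 0.89 = 0.1958
Locus 2: 2 * 0.184 * 0.816 = 0.300288
Locus 3: 2 * 0.034 * 0.966 = 0.065688
Locus 4: 2 * 0.118 * 0.882 = 0.208152
Locus 5: 2 * 0.183 * 0.817 = 0.299022
Locus 6: 2 * 0.021 * 0.979 = 0.041118
Locus 7: 2 * 0.07 * 0.93 = 0.1302
Locus 8: 2 * 0.17 * 0.83 = 0.2822
Locus 9: 2 * 0.178 * 0.822 = 0.292632
Locus 10: 2 * 0.192 * 0.808 = 0.310272
Locus 11: 2 * 0.049 * 0.951 = 0.093198
Locus 12: 2 * 0.151 * 0.849 = 0.256398
RMP = 7.880e-10

7.880e-10


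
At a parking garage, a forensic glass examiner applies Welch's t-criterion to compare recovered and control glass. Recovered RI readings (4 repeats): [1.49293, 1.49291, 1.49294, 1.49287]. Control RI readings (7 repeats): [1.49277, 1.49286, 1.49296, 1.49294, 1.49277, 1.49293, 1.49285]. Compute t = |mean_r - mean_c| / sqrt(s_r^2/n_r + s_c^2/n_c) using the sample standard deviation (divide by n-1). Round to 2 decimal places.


Welch's t-criterion for glass RI comparison:
Recovered mean = sum / n_r = 5.97165 / 4 = 1.4929125
Control mean = sum / n_c = 10.45008 / 7 = 1.4928686
Recovered sample variance s_r^2 = 9.58333e-10
Control sample variance s_c^2 = 6.18095e-09
Welch SE (unpooled) = sqrt(s_r^2/n_r + s_c^2/n_c) = sqrt(2.39583e-10 + 8.82993e-10) = sqrt(1.12258e-09) = 3.35049e-05
|mean_r - mean_c| = 4.39286e-05
t = 4.39286e-05 / 3.35049e-05 = 1.31

1.31


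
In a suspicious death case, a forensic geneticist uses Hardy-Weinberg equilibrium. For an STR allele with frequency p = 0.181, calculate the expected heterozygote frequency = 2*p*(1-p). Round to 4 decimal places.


Hardy-Weinberg heterozygote frequency:
q = 1 - p = 1 - 0.181 = 0.819
2pq = 2 * 0.181 * 0.819 = 0.2965

0.2965


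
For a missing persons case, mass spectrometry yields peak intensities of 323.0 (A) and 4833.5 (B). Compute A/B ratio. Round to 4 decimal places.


Spectral peak ratio:
Peak A = 323.0 counts
Peak B = 4833.5 counts
Ratio = 323.0 / 4833.5 = 0.0668

0.0668


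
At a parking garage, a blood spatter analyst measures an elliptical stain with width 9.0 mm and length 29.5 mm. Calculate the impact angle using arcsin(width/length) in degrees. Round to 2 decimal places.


Blood spatter impact angle calculation:
width / length = 9.0 / 29.5 = 0.305085
angle = arcsin(0.305085)
angle = 17.76 degrees

17.76


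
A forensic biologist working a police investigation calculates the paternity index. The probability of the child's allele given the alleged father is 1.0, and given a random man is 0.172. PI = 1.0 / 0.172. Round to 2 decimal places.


Paternity Index calculation:
PI = P(allele|father) / P(allele|random)
PI = 1.0 / 0.172
PI = 5.81

5.81


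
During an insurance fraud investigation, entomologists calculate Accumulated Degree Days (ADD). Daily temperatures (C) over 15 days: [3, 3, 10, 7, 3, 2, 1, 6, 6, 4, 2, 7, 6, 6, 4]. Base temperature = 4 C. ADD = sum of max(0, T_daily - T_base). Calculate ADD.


Computing ADD day by day:
Day 1: max(0, 3 - 4) = 0
Day 2: max(0, 3 - 4) = 0
Day 3: max(0, 10 - 4) = 6
Day 4: max(0, 7 - 4) = 3
Day 5: max(0, 3 - 4) = 0
Day 6: max(0, 2 - 4) = 0
Day 7: max(0, 1 - 4) = 0
Day 8: max(0, 6 - 4) = 2
Day 9: max(0, 6 - 4) = 2
Day 10: max(0, 4 - 4) = 0
Day 11: max(0, 2 - 4) = 0
Day 12: max(0, 7 - 4) = 3
Day 13: max(0, 6 - 4) = 2
Day 14: max(0, 6 - 4) = 2
Day 15: max(0, 4 - 4) = 0
Total ADD = 20

20


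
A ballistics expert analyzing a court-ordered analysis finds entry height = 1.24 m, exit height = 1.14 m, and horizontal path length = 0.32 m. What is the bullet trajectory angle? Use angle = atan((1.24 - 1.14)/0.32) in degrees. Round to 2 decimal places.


Bullet trajectory angle:
Height difference = 1.24 - 1.14 = 0.1 m
angle = atan(0.1 / 0.32)
angle = atan(0.3125)
angle = 17.35 degrees

17.35


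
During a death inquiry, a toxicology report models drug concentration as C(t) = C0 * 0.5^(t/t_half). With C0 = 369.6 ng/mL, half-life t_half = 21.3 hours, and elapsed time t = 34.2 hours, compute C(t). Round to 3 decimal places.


Drug concentration decay:
Number of half-lives = t / t_half = 34.2 / 21.3 = 1.605634
Decay factor = 0.5^1.605634 = 0.32859126
C(t) = 369.6 * 0.32859126 = 121.447 ng/mL

121.447


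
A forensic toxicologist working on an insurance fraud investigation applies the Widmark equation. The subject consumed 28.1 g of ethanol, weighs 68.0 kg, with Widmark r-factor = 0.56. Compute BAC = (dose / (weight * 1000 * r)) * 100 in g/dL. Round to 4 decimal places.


Applying the Widmark formula:
BAC = (dose_g / (body_wt * 1000 * r)) * 100
Denominator = 68.0 * 1000 * 0.56 = 38080
BAC = (28.1 / 38080) * 100
BAC = 0.0738 g/dL

0.0738


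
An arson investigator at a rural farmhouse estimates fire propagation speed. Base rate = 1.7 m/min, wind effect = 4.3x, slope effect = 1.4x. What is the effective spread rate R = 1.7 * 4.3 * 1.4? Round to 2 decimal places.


Fire spread rate calculation:
R = R0 * wind_factor * slope_factor
= 1.7 * 4.3 * 1.4
= 7.31 * 1.4
= 10.23 m/min

10.23


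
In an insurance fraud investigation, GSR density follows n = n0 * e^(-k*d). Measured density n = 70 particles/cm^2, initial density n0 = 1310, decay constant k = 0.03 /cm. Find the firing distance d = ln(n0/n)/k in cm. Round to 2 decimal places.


GSR distance calculation:
n0/n = 1310 / 70 = 18.714286
ln(n0/n) = 2.929287
d = 2.929287 / 0.03 = 97.64 cm

97.64


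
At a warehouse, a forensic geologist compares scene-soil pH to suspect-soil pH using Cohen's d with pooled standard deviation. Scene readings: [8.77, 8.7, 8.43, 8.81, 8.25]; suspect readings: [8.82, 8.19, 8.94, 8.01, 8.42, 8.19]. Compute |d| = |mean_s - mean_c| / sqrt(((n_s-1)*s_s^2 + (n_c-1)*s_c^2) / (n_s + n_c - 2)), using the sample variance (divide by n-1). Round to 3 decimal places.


Pooled-variance Cohen's d for soil pH comparison:
Scene mean = 42.96 / 5 = 8.592
Suspect mean = 50.57 / 6 = 8.428333
Scene sample variance s_s^2 = 0.05852
Suspect sample variance s_c^2 = 0.140777
Pooled variance = ((n_s-1)*s_s^2 + (n_c-1)*s_c^2) / (n_s + n_c - 2) = 0.104218
Pooled SD = sqrt(0.104218) = 0.322828
Mean difference = 0.163667
|d| = |0.163667| / 0.322828 = 0.507

0.507


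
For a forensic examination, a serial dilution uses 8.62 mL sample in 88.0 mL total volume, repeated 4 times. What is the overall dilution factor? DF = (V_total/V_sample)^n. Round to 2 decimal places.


Dilution factor calculation:
Single dilution = V_total / V_sample = 88.0 / 8.62 ≈ 10.208817
Number of dilutions = 4
Total DF = (88.0 / 8.62)^4 (full precision, rounded at the end) = 10861.80

10861.80


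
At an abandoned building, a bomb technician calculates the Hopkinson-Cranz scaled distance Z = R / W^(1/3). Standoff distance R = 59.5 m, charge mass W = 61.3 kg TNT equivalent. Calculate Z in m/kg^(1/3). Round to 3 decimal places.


Scaled distance calculation:
W^(1/3) = 61.3^(1/3) = 3.94294
Z = R / W^(1/3) = 59.5 / 3.94294
Z = 15.090 m/kg^(1/3)

15.090


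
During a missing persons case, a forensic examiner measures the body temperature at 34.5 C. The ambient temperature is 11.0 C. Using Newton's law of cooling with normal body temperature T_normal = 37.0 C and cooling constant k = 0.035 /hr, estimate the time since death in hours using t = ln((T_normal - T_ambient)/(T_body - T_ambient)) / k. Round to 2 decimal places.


Using Newton's law of cooling:
t = ln((T_normal - T_ambient) / (T_body - T_ambient)) / k
T_normal - T_ambient = 26.0
T_body - T_ambient = 23.5
Ratio = 1.106383
ln(ratio) = 0.101096
t = 0.101096 / 0.035 = 2.89 hours

2.89


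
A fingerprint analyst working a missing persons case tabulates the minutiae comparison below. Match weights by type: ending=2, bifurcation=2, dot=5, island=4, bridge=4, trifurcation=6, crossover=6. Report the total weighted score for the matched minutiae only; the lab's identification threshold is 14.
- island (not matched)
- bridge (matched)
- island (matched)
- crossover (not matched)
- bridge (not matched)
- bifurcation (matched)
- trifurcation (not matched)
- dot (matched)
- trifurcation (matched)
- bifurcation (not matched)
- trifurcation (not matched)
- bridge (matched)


Weighted minutiae match score:
  island: not matched, +0
  bridge: matched, +4 (running total 4)
  island: matched, +4 (running total 8)
  crossover: not matched, +0
  bridge: not matched, +0
  bifurcation: matched, +2 (running total 10)
  trifurcation: not matched, +0
  dot: matched, +5 (running total 15)
  trifurcation: matched, +6 (running total 21)
  bifurcation: not matched, +0
  trifurcation: not matched, +0
  bridge: matched, +4 (running total 25)
Total score = 25
Threshold = 14; verdict = identification

25


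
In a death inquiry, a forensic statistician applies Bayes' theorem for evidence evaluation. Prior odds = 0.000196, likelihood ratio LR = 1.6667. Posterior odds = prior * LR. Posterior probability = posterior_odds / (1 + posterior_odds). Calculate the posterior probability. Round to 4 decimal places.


Bayesian evidence evaluation:
Posterior odds = prior_odds * LR = 0.000196 * 1.6667 = 0.0003266732
Posterior probability = posterior_odds / (1 + posterior_odds)
= 0.0003266732 / (1 + 0.0003266732)
= 0.0003266732 / 1.0003266732
= 0.0003

0.0003


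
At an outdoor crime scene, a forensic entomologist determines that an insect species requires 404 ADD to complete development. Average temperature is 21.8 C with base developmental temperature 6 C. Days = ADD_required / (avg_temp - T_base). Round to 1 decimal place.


Insect development time:
Effective temperature = avg_temp - T_base = 21.8 - 6 = 15.8 C
Days = ADD / effective_temp = 404 / 15.8 = 25.6 days

25.6


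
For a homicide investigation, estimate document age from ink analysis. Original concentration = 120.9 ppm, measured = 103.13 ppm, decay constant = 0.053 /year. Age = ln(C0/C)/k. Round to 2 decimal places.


Document age estimation:
C0/C = 120.9 / 103.13 = 1.172307
ln(C0/C) = 0.158974
t = 0.158974 / 0.053 = 3.00 years

3.00


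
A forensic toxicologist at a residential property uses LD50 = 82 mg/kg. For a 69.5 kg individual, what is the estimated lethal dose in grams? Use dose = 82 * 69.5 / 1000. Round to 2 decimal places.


Lethal dose calculation:
Lethal dose = LD50 * body_weight / 1000
= 82 * 69.5 / 1000
= 5699 / 1000
= 5.70 g

5.70


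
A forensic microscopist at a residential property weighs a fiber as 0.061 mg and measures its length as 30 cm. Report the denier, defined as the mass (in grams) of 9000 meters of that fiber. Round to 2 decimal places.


Denier calculation:
Mass in grams = 0.061 mg / 1000 = 0.000061 g
Length in meters = 30 cm / 100 = 0.3 m
Linear density = mass / length = 0.000061 / 0.3 = 0.00020333 g/m
Denier = (g/m) * 9000 = 0.00020333 * 9000 = 1.83

1.83


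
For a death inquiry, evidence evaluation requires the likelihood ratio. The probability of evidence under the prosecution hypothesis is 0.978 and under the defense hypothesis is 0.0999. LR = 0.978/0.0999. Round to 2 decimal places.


Likelihood ratio calculation:
LR = P(E|Hp) / P(E|Hd)
LR = 0.978 / 0.0999
LR = 9.79

9.79


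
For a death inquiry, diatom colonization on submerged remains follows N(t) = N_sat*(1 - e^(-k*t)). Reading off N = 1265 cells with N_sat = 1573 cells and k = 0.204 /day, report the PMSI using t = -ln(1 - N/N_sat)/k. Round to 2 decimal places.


PMSI from diatom colonization curve:
N / N_sat = 1265 / 1573 = 0.804196
1 - N/N_sat = 0.195804
ln(1 - N/N_sat) = -1.630641
t = -ln(1 - N/N_sat) / k = -(-1.630641) / 0.204 = 7.99 days

7.99


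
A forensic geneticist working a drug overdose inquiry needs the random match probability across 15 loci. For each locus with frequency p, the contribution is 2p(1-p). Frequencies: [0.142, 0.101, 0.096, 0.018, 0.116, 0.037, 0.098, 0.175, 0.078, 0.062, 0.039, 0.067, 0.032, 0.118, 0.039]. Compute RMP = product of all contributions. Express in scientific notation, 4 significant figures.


Computing RMP for 15 loci:
Locus 1: 2 * 0.142 * 0.858 = 0.243672
Locus 2: 2 * 0.101 * 0.899 = 0.181598
Locus 3: 2 * 0.096 * 0.904 = 0.173568
Locus 4: 2 * 0.018 * 0.982 = 0.035352
Locus 5: 2 * 0.116 * 0.884 = 0.205088
Locus 6: 2 * 0.037 * 0.963 = 0.071262
Locus 7: 2 * 0.098 * 0.902 = 0.176792
Locus 8: 2 * 0.175 * 0.825 = 0.28875
Locus 9: 2 * 0.078 * 0.922 = 0.143832
Locus 10: 2 * 0.062 * 0.938 = 0.116312
Locus 11: 2 * 0.039 * 0.961 = 0.074958
Locus 12: 2 * 0.067 * 0.933 = 0.125022
Locus 13: 2 * 0.032 * 0.968 = 0.061952
Locus 14: 2 * 0.118 * 0.882 = 0.208152
Locus 15: 2 * 0.039 * 0.961 = 0.074958
RMP = 3.070e-14

3.070e-14


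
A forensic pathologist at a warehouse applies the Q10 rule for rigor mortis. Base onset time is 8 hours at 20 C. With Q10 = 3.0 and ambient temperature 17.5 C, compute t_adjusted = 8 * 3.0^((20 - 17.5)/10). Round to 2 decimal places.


Rigor mortis time adjustment:
Exponent = (T_ref - T_actual) / 10 = (20 - 17.5) / 10 = 0.25
Q10 factor = 3.0^0.25 = 1.31607
t_adjusted = 8 * 1.31607 = 10.53 hours

10.53


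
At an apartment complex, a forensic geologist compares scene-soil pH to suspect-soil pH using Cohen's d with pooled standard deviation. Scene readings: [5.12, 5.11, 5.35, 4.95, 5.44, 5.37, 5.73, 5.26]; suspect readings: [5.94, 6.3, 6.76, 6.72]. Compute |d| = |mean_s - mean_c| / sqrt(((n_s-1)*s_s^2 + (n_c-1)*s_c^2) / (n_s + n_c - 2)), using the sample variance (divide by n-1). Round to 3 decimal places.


Pooled-variance Cohen's d for soil pH comparison:
Scene mean = 42.33 / 8 = 5.29125
Suspect mean = 25.72 / 4 = 6.43
Scene sample variance s_s^2 = 0.057698
Suspect sample variance s_c^2 = 0.15
Pooled variance = ((n_s-1)*s_s^2 + (n_c-1)*s_c^2) / (n_s + n_c - 2) = 0.085389
Pooled SD = sqrt(0.085389) = 0.292214
Mean difference = -1.13875
|d| = |-1.13875| / 0.292214 = 3.897

3.897


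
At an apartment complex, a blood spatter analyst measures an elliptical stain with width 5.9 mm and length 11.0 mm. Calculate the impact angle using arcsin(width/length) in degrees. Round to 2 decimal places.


Blood spatter impact angle calculation:
width / length = 5.9 / 11.0 = 0.536364
angle = arcsin(0.536364)
angle = 32.44 degrees

32.44


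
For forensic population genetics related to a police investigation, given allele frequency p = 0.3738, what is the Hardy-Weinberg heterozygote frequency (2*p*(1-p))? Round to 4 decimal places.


Hardy-Weinberg heterozygote frequency:
q = 1 - p = 1 - 0.3738 = 0.6262
2pq = 2 * 0.3738 * 0.6262 = 0.4681

0.4681


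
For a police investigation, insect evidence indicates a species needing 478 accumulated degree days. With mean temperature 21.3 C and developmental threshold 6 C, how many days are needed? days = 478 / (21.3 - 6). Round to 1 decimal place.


Insect development time:
Effective temperature = avg_temp - T_base = 21.3 - 6 = 15.3 C
Days = ADD / effective_temp = 478 / 15.3 = 31.2 days

31.2


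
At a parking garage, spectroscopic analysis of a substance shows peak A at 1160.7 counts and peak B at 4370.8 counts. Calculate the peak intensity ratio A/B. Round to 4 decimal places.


Spectral peak ratio:
Peak A = 1160.7 counts
Peak B = 4370.8 counts
Ratio = 1160.7 / 4370.8 = 0.2656

0.2656
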